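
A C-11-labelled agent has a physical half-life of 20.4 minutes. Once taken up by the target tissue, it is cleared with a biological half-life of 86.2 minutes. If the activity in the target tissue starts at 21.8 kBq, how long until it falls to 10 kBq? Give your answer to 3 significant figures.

18.5 minutes

1/t_eff = 1/t_phys + 1/t_biol = 1/20.4 + 1/86.2 = 0.060621 per minute.
t_eff = 20.4 × 86.2 / (20.4 + 86.2) ≈ 16.496 minutes.
n = log₂(21.8/10) ≈ 1.1243; t = 1.1243 × 16.496 ≈ 18.547 minutes.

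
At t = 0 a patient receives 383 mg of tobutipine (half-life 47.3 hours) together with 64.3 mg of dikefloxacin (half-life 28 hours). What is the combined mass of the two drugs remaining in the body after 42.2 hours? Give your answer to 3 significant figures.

229 mg

tobutipine: 383 × (1/2)^(42.2/47.3) = 383 × (1/2)^0.89218 ≈ 206.36 mg.
dikefloxacin: 64.3 × (1/2)^(42.2/28) = 64.3 × (1/2)^1.5071 ≈ 22.621 mg.
Total = 206.36 + 22.621 ≈ 228.98 mg.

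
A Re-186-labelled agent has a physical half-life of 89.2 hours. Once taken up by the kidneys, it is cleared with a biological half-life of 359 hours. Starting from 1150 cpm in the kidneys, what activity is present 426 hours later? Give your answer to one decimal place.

18.4 cpm

1/t_eff = 1/t_phys + 1/t_biol = 1/89.2 + 1/359 = 0.013996 per hour.
t_eff = 89.2 × 359 / (89.2 + 359) ≈ 71.448 hours.
Remaining = 1150 × (1/2)^(426/71.448) = 1150 × (1/2)^5.9624 ≈ 18.443 cpm.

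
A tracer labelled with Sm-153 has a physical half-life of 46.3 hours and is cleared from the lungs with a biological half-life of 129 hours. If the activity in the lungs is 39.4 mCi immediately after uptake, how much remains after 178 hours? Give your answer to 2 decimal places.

1.05 mCi

1/t_eff = 1/t_phys + 1/t_biol = 1/46.3 + 1/129 = 0.02935 per hour.
t_eff = 46.3 × 129 / (46.3 + 129) ≈ 34.071 hours.
Remaining = 39.4 × (1/2)^(178/34.071) = 39.4 × (1/2)^5.2243 ≈ 1.0539 mCi.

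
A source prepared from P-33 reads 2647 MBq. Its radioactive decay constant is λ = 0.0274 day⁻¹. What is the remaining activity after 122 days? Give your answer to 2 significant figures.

94 MBq

t½ = ln 2 / λ = 0.69315 / 0.0274 ≈ 25.297 days.
Number of half-lives: n = 122/25.297 ≈ 4.8226.
Remaining = 2647 × (1/2)^4.8226 = 2647 × 0.035338 ≈ 93.539 MBq.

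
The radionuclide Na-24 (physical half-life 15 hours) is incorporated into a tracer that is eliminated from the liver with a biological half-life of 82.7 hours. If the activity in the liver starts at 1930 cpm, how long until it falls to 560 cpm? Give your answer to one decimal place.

1/t_eff = 1/t_phys + 1/t_biol = 1/15 + 1/82.7 = 0.078759 per hour.
t_eff = 15 × 82.7 / (15 + 82.7) ≈ 12.697 hours.
n = log₂(1930/560) ≈ 1.7851; t = 1.7851 × 12.697 ≈ 22.665 hours.

22.7 hours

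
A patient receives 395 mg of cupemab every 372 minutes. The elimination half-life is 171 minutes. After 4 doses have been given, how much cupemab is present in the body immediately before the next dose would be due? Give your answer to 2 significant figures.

110 mg

The 4 doses were given 1488, 1116, 744, 372 minutes ago.
Total = 395·(1/2)^(1488/171) + 395·(1/2)^(1116/171) + 395·(1/2)^(744/171) + 395·(1/2)^(372/171)
      = 0.94865 + 4.2853 + 19.358 + 87.443 ≈ 112.03 mg.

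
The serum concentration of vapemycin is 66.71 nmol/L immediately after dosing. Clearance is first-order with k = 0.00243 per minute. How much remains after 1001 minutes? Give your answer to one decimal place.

t½ = ln 2 / k = 0.69315 / 0.00243 ≈ 285.25 minutes.
Number of half-lives: n = 1001/285.25 ≈ 3.5093.
Remaining = 66.71 × (1/2)^3.5093 = 66.71 × 0.087823 ≈ 5.8587 nmol/L.

5.9 nmol/L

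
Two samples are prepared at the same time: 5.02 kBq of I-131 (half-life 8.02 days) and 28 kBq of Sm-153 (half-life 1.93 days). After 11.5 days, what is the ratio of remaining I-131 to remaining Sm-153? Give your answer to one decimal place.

I-131: 5.02 × (1/2)^(11.5/8.02) = 5.02 × (1/2)^1.4339 ≈ 1.858 kBq.
Sm-153: 28 × (1/2)^(11.5/1.93) = 28 × (1/2)^5.9585 ≈ 0.45025 kBq.
Ratio ≈ 1.858 / 0.45025 ≈ 4.1266.

4.1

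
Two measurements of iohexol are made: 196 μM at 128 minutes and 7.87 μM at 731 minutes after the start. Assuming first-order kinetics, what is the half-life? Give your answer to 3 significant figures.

130 minutes

Over Δt = 731 − 128 = 603 minutes, the level fell by a factor of 196/7.87 ≈ 24.905.
n = log₂(24.905) ≈ 4.6383 half-lives, so t½ = 603/4.6383 ≈ 130 minutes.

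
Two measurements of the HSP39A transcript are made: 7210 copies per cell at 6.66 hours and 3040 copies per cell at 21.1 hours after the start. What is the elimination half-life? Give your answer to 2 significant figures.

12 hours

Over Δt = 21.1 − 6.66 = 14.44 hours, the level fell by a factor of 7210/3040 ≈ 2.3717.
n = log₂(2.3717) ≈ 1.2459 half-lives, so t½ = 14.44/1.2459 ≈ 11.59 hours.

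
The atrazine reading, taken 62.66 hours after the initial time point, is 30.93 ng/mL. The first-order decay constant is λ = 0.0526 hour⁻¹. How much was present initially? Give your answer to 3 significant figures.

t½ = ln 2 / λ = 0.69315 / 0.0526 ≈ 13.178 hours.
Number of half-lives elapsed: n = 62.66/13.178 ≈ 4.755.
A₀ = A × 2^n = 30.93 × 2^4.755 = 30.93 × 27.002 ≈ 835.18 ng/mL.

835 ng/mL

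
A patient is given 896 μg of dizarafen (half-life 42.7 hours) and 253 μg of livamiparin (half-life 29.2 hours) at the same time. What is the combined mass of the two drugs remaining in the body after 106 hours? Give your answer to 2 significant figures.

dizarafen: 896 × (1/2)^(106/42.7) = 896 × (1/2)^2.4824 ≈ 160.33 μg.
livamiparin: 253 × (1/2)^(106/29.2) = 253 × (1/2)^3.6301 ≈ 20.433 μg.
Total = 160.33 + 20.433 ≈ 180.77 μg.

180 μg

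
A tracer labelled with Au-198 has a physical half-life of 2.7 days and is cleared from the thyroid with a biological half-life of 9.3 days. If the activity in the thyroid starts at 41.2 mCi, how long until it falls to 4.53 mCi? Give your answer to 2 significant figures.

6.7 days

1/t_eff = 1/t_phys + 1/t_biol = 1/2.7 + 1/9.3 = 0.4779 per day.
t_eff = 2.7 × 9.3 / (2.7 + 9.3) ≈ 2.0925 days.
n = log₂(41.2/4.53) ≈ 3.1851; t = 3.1851 × 2.0925 ≈ 6.6647 days.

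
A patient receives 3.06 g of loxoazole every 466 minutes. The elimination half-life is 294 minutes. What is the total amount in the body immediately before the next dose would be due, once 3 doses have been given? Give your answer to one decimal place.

1.5 g

The 3 doses were given 1398, 932, 466 minutes ago.
Total = 3.06·(1/2)^(1398/294) + 3.06·(1/2)^(932/294) + 3.06·(1/2)^(466/294)
      = 0.11332 + 0.33997 + 1.0199 ≈ 1.4732 g.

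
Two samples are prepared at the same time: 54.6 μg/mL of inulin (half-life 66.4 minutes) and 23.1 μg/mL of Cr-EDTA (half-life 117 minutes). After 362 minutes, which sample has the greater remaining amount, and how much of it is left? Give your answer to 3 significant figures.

inulin: 54.6 × (1/2)^5.4518 ≈ 1.2475 μg/mL.
Cr-EDTA: 23.1 × (1/2)^3.094 ≈ 2.7053 μg/mL.
Cr-EDTA has more remaining, at ≈ 2.7053 μg/mL.

Cr-EDTA, 2.71 μg/mL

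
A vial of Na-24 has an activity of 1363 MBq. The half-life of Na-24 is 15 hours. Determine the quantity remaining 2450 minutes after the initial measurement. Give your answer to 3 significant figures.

207 MBq

Convert the elapsed time: 2450 minutes = 40.8333 hours.
Number of half-lives: n = 40.8333/15 ≈ 2.7222.
Remaining = 1363 × (1/2)^2.7222 = 1363 × 0.15154 ≈ 206.55 MBq.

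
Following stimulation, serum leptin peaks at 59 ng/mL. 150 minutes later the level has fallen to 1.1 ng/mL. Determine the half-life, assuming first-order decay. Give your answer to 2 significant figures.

A/A₀ = 1.1/59 ≈ 0.018644.
n = log₂(53.636) ≈ 5.7451 half-lives elapsed in 150 minutes.
t½ = 150/5.7451 ≈ 26.109 minutes.

26 minutes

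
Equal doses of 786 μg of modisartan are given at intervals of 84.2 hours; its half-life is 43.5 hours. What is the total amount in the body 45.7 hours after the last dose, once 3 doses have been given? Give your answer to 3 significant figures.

The 3 doses were given 214.1, 129.9, 45.7 hours ago.
Total = 786·(1/2)^(214.1/43.5) + 786·(1/2)^(129.9/43.5) + 786·(1/2)^(45.7/43.5)
      = 25.93 + 99.194 + 379.46 ≈ 504.59 μg.

505 μg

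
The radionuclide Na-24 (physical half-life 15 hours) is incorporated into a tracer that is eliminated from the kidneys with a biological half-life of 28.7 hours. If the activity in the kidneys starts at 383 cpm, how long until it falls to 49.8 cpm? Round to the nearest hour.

29 hours

1/t_eff = 1/t_phys + 1/t_biol = 1/15 + 1/28.7 = 0.10151 per hour.
t_eff = 15 × 28.7 / (15 + 28.7) ≈ 9.8513 hours.
n = log₂(383/49.8) ≈ 2.9431; t = 2.9431 × 9.8513 ≈ 28.994 hours.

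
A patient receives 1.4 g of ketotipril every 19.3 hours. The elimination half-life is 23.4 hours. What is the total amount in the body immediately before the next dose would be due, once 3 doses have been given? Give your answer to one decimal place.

The 3 doses were given 57.9, 38.6, 19.3 hours ago.
Total = 1.4·(1/2)^(57.9/23.4) + 1.4·(1/2)^(38.6/23.4) + 1.4·(1/2)^(19.3/23.4)
      = 0.25193 + 0.44623 + 0.79039 ≈ 1.4885 g.

1.5 g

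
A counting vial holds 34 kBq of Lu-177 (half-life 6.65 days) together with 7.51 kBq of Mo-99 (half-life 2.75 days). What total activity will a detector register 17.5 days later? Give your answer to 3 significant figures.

5.58 kBq

Lu-177: 34 × (1/2)^(17.5/6.65) = 34 × (1/2)^2.6316 ≈ 5.4865 kBq.
Mo-99: 7.51 × (1/2)^(17.5/2.75) = 7.51 × (1/2)^6.3636 ≈ 0.0912 kBq.
Total = 5.4865 + 0.0912 ≈ 5.5777 kBq.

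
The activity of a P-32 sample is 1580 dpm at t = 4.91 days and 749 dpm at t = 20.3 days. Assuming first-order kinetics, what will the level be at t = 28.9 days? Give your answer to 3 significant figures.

494 dpm

Over Δt = 20.3 − 4.91 = 15.39 days, the level fell by a factor of 1580/749 ≈ 2.1095.
n = log₂(2.1095) ≈ 1.0769 half-lives, so t½ = 15.39/1.0769 ≈ 14.291 days.
From t = 20.3 to t = 28.9: 749 × (1/2)^((28.9−20.3)/14.291) ≈ 493.55 dpm.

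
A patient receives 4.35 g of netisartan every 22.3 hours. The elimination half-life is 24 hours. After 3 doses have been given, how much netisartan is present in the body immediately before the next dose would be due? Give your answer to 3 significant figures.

4.11 g

The 3 doses were given 66.9, 44.6, 22.3 hours ago.
Total = 4.35·(1/2)^(66.9/24) + 4.35·(1/2)^(44.6/24) + 4.35·(1/2)^(22.3/24)
      = 0.63004 + 1.1997 + 2.2845 ≈ 4.1142 g.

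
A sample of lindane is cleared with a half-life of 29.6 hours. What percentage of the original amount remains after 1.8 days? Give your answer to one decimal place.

36.4%

1.8 days = 43.2 hours.
n = 43.2/29.6 ≈ 1.4595 half-lives.
Fraction remaining = (1/2)^1.4595 ≈ 0.36363, i.e. 36.363%.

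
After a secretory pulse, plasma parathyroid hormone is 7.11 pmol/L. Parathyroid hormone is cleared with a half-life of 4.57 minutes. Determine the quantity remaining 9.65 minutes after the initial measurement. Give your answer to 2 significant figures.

1.6 pmol/L

Number of half-lives: n = 9.65/4.57 ≈ 2.1116.
Remaining = 7.11 × (1/2)^2.1116 = 7.11 × 0.23139 ≈ 1.6452 pmol/L.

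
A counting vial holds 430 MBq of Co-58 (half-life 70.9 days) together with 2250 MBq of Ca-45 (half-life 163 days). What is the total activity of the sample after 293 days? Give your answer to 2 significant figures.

Co-58: 430 × (1/2)^(293/70.9) = 430 × (1/2)^4.1326 ≈ 24.515 MBq.
Ca-45: 2250 × (1/2)^(293/163) = 2250 × (1/2)^1.7975 ≈ 647.24 MBq.
Total = 24.515 + 647.24 ≈ 671.76 MBq.

670 MBq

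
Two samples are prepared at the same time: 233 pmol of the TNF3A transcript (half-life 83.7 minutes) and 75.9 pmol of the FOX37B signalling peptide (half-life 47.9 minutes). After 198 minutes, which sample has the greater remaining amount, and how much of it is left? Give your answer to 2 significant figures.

TNF3A transcript, 45 pmol

TNF3A transcript: 233 × (1/2)^2.3656 ≈ 45.211 pmol.
FOX37B signalling peptide: 75.9 × (1/2)^4.1336 ≈ 4.3241 pmol.
TNF3A transcript has more remaining, at ≈ 45.211 pmol.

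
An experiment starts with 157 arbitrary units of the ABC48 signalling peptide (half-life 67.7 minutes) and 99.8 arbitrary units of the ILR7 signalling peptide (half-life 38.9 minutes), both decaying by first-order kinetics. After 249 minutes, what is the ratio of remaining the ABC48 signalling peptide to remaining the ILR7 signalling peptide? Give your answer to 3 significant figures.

ABC48 signalling peptide: 157 × (1/2)^(249/67.7) = 157 × (1/2)^3.678 ≈ 12.266 arbitrary units.
ILR7 signalling peptide: 99.8 × (1/2)^(249/38.9) = 99.8 × (1/2)^6.401 ≈ 1.1809 arbitrary units.
Ratio ≈ 12.266 / 1.1809 ≈ 10.387.

10.4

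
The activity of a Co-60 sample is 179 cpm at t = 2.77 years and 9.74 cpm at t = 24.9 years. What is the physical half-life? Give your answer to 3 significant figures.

5.27 years

Over Δt = 24.9 − 2.77 = 22.13 years, the level fell by a factor of 179/9.74 ≈ 18.378.
n = log₂(18.378) ≈ 4.1999 half-lives, so t½ = 22.13/4.1999 ≈ 5.2692 years.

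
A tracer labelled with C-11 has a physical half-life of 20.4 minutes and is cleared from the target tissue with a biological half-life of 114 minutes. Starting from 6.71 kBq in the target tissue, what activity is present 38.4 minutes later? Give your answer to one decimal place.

1.4 kBq

1/t_eff = 1/t_phys + 1/t_biol = 1/20.4 + 1/114 = 0.057792 per minute.
t_eff = 20.4 × 114 / (20.4 + 114) ≈ 17.304 minutes.
Remaining = 6.71 × (1/2)^(38.4/17.304) = 6.71 × (1/2)^2.2192 ≈ 1.441 kBq.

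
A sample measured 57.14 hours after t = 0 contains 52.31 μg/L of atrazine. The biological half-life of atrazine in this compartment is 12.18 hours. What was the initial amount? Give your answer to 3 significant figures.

Number of half-lives elapsed: n = 57.14/12.18 ≈ 4.6913.
A₀ = A × 2^n = 52.31 × 2^4.6913 = 52.31 × 25.836 ≈ 1351.5 μg/L.

1350 μg/L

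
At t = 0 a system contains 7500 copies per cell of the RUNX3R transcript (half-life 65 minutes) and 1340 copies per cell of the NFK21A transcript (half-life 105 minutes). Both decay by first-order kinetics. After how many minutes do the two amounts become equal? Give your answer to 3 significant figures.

Set 7500·(1/2)^(t/65) = 1340·(1/2)^(t/105).
Taking log₂: log₂(7500/1340) = t·(1/65 − 1/105).
log₂(5.597) = 2.4847; 1/65 − 1/105 = 0.0058608.
t = 2.4847 / 0.0058608 ≈ 423.94 minutes.

424 minutes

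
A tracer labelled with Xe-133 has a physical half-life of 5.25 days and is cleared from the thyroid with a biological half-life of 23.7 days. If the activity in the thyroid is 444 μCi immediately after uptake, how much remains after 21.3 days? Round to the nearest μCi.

14 μCi

1/t_eff = 1/t_phys + 1/t_biol = 1/5.25 + 1/23.7 = 0.23267 per day.
t_eff = 5.25 × 23.7 / (5.25 + 23.7) ≈ 4.2979 days.
Remaining = 444 × (1/2)^(21.3/4.2979) = 444 × (1/2)^4.9559 ≈ 14.306 μCi.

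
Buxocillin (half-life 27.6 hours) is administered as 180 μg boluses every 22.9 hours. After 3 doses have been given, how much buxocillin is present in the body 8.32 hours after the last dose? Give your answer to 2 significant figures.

270 μg

The 3 doses were given 54.12, 31.22, 8.32 hours ago.
Total = 180·(1/2)^(54.12/27.6) + 180·(1/2)^(31.22/27.6) + 180·(1/2)^(8.32/27.6)
      = 46.237 + 82.179 + 146.06 ≈ 274.47 μg.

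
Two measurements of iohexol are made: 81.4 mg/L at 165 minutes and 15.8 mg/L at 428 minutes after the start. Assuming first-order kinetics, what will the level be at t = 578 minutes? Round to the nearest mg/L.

6 mg/L

Over Δt = 428 − 165 = 263 minutes, the level fell by a factor of 81.4/15.8 ≈ 5.1519.
n = log₂(5.1519) ≈ 2.3651 half-lives, so t½ = 263/2.3651 ≈ 111.2 minutes.
From t = 428 to t = 578: 15.8 × (1/2)^((578−428)/111.2) ≈ 6.2029 mg/L.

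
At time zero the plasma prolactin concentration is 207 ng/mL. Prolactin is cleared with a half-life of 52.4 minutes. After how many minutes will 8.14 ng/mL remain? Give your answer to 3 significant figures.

Fraction remaining = 8.14/207 ≈ 0.039324.
n = log₂(207/8.14) = ln(25.43)/ln 2 ≈ 4.6685 half-lives.
t = n × t½ = 4.6685 × 52.4 ≈ 244.63 minutes.

245 minutes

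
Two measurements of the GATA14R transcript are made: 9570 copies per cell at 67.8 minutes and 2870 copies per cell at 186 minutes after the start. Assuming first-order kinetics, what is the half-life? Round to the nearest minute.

Over Δt = 186 − 67.8 = 118.2 minutes, the level fell by a factor of 9570/2870 ≈ 3.3345.
n = log₂(3.3345) ≈ 1.7375 half-lives, so t½ = 118.2/1.7375 ≈ 68.03 minutes.

68 minutes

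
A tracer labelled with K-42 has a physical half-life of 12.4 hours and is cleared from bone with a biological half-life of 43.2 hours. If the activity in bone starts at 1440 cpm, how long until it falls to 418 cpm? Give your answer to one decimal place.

17.2 hours

1/t_eff = 1/t_phys + 1/t_biol = 1/12.4 + 1/43.2 = 0.10379 per hour.
t_eff = 12.4 × 43.2 / (12.4 + 43.2) ≈ 9.6345 hours.
n = log₂(1440/418) ≈ 1.7845; t = 1.7845 × 9.6345 ≈ 17.193 hours.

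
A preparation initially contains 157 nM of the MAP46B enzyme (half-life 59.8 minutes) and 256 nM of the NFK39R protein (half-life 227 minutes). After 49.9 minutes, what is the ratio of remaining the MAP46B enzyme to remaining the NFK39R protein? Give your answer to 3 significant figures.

0.401

MAP46B enzyme: 157 × (1/2)^(49.9/59.8) = 157 × (1/2)^0.83445 ≈ 88.045 nM.
NFK39R protein: 256 × (1/2)^(49.9/227) = 256 × (1/2)^0.21982 ≈ 219.82 nM.
Ratio ≈ 88.045 / 219.82 ≈ 0.40053.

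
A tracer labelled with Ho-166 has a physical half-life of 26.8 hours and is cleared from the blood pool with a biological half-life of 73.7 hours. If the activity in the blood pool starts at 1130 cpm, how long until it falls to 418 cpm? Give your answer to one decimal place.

28.2 hours

1/t_eff = 1/t_phys + 1/t_biol = 1/26.8 + 1/73.7 = 0.050882 per hour.
t_eff = 26.8 × 73.7 / (26.8 + 73.7) ≈ 19.653 hours.
n = log₂(1130/418) ≈ 1.4347; t = 1.4347 × 19.653 ≈ 28.198 hours.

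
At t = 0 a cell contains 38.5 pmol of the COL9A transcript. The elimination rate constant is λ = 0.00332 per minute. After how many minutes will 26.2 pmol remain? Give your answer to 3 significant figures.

116 minutes

t½ = ln 2 / λ = 0.69315 / 0.00332 ≈ 208.78 minutes.
Fraction remaining = 26.2/38.5 ≈ 0.68052.
n = log₂(38.5/26.2) = ln(1.4695)/ln 2 ≈ 0.55529 half-lives.
t = n × t½ = 0.55529 × 208.78 ≈ 115.93 minutes.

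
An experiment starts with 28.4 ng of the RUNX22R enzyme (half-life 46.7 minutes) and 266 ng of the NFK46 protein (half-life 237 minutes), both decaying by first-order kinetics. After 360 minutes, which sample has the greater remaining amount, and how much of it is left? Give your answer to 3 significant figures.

RUNX22R enzyme: 28.4 × (1/2)^7.7088 ≈ 0.13575 ng.
NFK46 protein: 266 × (1/2)^1.519 ≈ 92.816 ng.
NFK46 protein has more remaining, at ≈ 92.816 ng.

NFK46 protein, 92.8 ng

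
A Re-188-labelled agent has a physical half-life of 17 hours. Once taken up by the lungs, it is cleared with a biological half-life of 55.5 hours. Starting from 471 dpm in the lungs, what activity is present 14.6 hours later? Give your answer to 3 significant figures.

1/t_eff = 1/t_phys + 1/t_biol = 1/17 + 1/55.5 = 0.076842 per hour.
t_eff = 17 × 55.5 / (17 + 55.5) ≈ 13.014 hours.
Remaining = 471 × (1/2)^(14.6/13.014) = 471 × (1/2)^1.1219 ≈ 216.42 dpm.

216 dpm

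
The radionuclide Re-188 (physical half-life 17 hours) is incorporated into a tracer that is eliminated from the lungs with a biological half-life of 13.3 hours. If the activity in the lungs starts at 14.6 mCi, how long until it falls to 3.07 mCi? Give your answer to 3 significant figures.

1/t_eff = 1/t_phys + 1/t_biol = 1/17 + 1/13.3 = 0.13401 per hour.
t_eff = 17 × 13.3 / (17 + 13.3) ≈ 7.462 hours.
n = log₂(14.6/3.07) ≈ 2.2497; t = 2.2497 × 7.462 ≈ 16.787 hours.

16.8 hours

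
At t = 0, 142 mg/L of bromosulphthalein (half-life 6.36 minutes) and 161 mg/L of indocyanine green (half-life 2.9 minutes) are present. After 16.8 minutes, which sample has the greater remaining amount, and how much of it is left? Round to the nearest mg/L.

bromosulphthalein, 23 mg/L

bromosulphthalein: 142 × (1/2)^2.6415 ≈ 22.757 mg/L.
indocyanine green: 161 × (1/2)^5.7931 ≈ 2.9035 mg/L.
Bromosulphthalein has more remaining, at ≈ 22.757 mg/L.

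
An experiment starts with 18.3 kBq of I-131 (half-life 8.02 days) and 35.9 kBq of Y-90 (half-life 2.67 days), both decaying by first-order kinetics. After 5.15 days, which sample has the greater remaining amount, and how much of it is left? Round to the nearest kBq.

I-131, 12 kBq

I-131: 18.3 × (1/2)^0.64214 ≈ 11.726 kBq.
Y-90: 35.9 × (1/2)^1.9288 ≈ 9.4288 kBq.
I-131 has more remaining, at ≈ 11.726 kBq.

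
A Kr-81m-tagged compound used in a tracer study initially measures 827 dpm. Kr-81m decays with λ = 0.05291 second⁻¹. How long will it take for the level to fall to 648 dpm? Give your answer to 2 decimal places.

4.61 seconds

t½ = ln 2 / λ = 0.69315 / 0.05291 ≈ 13.1 seconds.
Fraction remaining = 648/827 ≈ 0.78356.
n = log₂(827/648) = ln(1.2762)/ln 2 ≈ 0.35189 half-lives.
t = n × t½ = 0.35189 × 13.1 ≈ 4.61 seconds.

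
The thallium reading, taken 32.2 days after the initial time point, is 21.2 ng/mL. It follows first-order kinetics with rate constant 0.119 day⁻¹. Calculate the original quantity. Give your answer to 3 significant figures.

t½ = ln 2 / k = 0.69315 / 0.119 ≈ 5.8248 days.
Number of half-lives elapsed: n = 32.2/5.8248 ≈ 5.5281.
A₀ = A × 2^n = 21.2 × 2^5.5281 = 21.2 × 46.146 ≈ 978.29 ng/mL.

978 ng/mL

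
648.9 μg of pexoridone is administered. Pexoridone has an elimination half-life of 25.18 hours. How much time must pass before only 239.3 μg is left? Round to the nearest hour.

Fraction remaining = 239.3/648.9 ≈ 0.36878.
n = log₂(648.9/239.3) = ln(2.7117)/ln 2 ≈ 1.4392 half-lives.
t = n × t½ = 1.4392 × 25.18 ≈ 36.238 hours.

36 hours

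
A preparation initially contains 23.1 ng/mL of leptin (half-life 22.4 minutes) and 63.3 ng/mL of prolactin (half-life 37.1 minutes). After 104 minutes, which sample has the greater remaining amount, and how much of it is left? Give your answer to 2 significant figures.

leptin: 23.1 × (1/2)^4.6429 ≈ 0.92464 ng/mL.
prolactin: 63.3 × (1/2)^2.8032 ≈ 9.0687 ng/mL.
Prolactin has more remaining, at ≈ 9.0687 ng/mL.

prolactin, 9.1 ng/mL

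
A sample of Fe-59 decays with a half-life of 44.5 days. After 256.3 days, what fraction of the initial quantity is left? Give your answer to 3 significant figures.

n = 256.3/44.5 ≈ 5.7596 half-lives.
Fraction remaining = (1/2)^5.7596 ≈ 0.018459.

0.0185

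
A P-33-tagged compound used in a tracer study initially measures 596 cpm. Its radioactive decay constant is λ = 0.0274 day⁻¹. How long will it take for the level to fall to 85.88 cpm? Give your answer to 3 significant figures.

t½ = ln 2 / λ = 0.69315 / 0.0274 ≈ 25.297 days.
Fraction remaining = 85.88/596 ≈ 0.14409.
n = log₂(596/85.88) = ln(6.9399)/ln 2 ≈ 2.7949 half-lives.
t = n × t½ = 2.7949 × 25.297 ≈ 70.704 days.

70.7 days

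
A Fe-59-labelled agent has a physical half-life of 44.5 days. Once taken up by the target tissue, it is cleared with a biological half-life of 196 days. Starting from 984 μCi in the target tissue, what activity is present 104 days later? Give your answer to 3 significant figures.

135 μCi

1/t_eff = 1/t_phys + 1/t_biol = 1/44.5 + 1/196 = 0.027574 per day.
t_eff = 44.5 × 196 / (44.5 + 196) ≈ 36.266 days.
Remaining = 984 × (1/2)^(104/36.266) = 984 × (1/2)^2.8677 ≈ 134.81 μCi.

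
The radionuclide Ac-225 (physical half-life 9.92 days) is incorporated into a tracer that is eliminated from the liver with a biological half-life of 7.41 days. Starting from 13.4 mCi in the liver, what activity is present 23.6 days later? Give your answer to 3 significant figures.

1/t_eff = 1/t_phys + 1/t_biol = 1/9.92 + 1/7.41 = 0.23576 per day.
t_eff = 9.92 × 7.41 / (9.92 + 7.41) ≈ 4.2416 days.
Remaining = 13.4 × (1/2)^(23.6/4.2416) = 13.4 × (1/2)^5.5639 ≈ 0.28327 mCi.

0.283 mCi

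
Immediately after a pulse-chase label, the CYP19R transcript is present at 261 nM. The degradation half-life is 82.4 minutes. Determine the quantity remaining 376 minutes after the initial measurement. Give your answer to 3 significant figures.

11.0 nM

Number of half-lives: n = 376/82.4 ≈ 4.5631.
Remaining = 261 × (1/2)^4.5631 = 261 × 0.042303 ≈ 11.041 nM.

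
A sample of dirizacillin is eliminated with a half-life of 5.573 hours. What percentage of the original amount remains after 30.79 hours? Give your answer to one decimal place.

n = 30.79/5.573 ≈ 5.5249 half-lives.
Fraction remaining = (1/2)^5.5249 ≈ 0.02172, i.e. 2.172%.

2.2%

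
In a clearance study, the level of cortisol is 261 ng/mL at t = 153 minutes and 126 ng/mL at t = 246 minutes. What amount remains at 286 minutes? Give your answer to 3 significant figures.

92.1 ng/mL

Over Δt = 246 − 153 = 93 minutes, the level fell by a factor of 261/126 ≈ 2.0714.
n = log₂(2.0714) ≈ 1.0506 half-lives, so t½ = 93/1.0506 ≈ 88.519 minutes.
From t = 246 to t = 286: 126 × (1/2)^((286−246)/88.519) ≈ 92.117 ng/mL.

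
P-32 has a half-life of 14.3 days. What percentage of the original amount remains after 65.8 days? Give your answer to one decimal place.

n = 65.8/14.3 ≈ 4.6014 half-lives.
Fraction remaining = (1/2)^4.6014 ≈ 0.041195, i.e. 4.1195%.

4.1%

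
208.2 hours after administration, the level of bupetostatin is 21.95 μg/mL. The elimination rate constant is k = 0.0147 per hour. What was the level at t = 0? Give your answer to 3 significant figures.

t½ = ln 2 / k = 0.69315 / 0.0147 ≈ 47.153 hours.
Number of half-lives elapsed: n = 208.2/47.153 ≈ 4.4154.
A₀ = A × 2^n = 21.95 × 2^4.4154 = 21.95 × 21.339 ≈ 468.39 μg/mL.

468 μg/mL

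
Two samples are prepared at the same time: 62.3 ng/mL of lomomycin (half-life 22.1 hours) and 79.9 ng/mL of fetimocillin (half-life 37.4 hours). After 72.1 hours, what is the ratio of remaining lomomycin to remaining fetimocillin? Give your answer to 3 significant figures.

lomomycin: 62.3 × (1/2)^(72.1/22.1) = 62.3 × (1/2)^3.2624 ≈ 6.4922 ng/mL.
fetimocillin: 79.9 × (1/2)^(72.1/37.4) = 79.9 × (1/2)^1.9278 ≈ 21 ng/mL.
Ratio ≈ 6.4922 / 21 ≈ 0.30915.

0.309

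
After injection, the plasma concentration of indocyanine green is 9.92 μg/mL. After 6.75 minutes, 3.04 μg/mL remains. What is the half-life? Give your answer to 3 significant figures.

3.96 minutes

A/A₀ = 3.04/9.92 ≈ 0.30645.
n = log₂(3.2632) ≈ 1.7063 half-lives elapsed in 6.75 minutes.
t½ = 6.75/1.7063 ≈ 3.956 minutes.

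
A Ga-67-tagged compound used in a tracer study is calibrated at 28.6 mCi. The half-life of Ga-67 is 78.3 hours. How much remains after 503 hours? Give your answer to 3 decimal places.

0.333 mCi

Number of half-lives: n = 503/78.3 ≈ 6.424.
Remaining = 28.6 × (1/2)^6.424 = 28.6 × 0.011646 ≈ 0.33308 mCi.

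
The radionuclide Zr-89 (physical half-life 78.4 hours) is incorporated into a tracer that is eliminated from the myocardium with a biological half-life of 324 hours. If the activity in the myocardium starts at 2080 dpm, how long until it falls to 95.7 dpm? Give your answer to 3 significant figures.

1/t_eff = 1/t_phys + 1/t_biol = 1/78.4 + 1/324 = 0.015842 per hour.
t_eff = 78.4 × 324 / (78.4 + 324) ≈ 63.125 hours.
n = log₂(2080/95.7) ≈ 4.4419; t = 4.4419 × 63.125 ≈ 280.4 hours.

280 hours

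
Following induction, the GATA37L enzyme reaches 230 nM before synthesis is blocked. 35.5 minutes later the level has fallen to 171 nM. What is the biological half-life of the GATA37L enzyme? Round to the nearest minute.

A/A₀ = 171/230 ≈ 0.74348.
n = log₂(1.345) ≈ 0.42764 half-lives elapsed in 35.5 minutes.
t½ = 35.5/0.42764 ≈ 83.014 minutes.

83 minutes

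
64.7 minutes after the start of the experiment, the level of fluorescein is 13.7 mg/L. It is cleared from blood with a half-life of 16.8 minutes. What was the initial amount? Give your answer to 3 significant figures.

198 mg/L

Number of half-lives elapsed: n = 64.7/16.8 ≈ 3.8512.
A₀ = A × 2^n = 13.7 × 2^3.8512 = 13.7 × 14.432 ≈ 197.72 mg/L.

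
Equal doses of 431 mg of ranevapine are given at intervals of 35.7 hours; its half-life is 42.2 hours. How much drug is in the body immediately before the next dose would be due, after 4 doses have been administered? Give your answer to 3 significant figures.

The 4 doses were given 142.8, 107.1, 71.4, 35.7 hours ago.
Total = 431·(1/2)^(142.8/42.2) + 431·(1/2)^(107.1/42.2) + 431·(1/2)^(71.4/42.2) + 431·(1/2)^(35.7/42.2)
      = 41.288 + 74.215 + 133.4 + 239.78 ≈ 488.68 mg.

489 mg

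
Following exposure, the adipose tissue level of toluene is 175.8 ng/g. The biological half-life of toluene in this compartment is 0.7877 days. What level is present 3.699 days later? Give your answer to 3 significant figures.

Number of half-lives: n = 3.699/0.7877 ≈ 4.696.
Remaining = 175.8 × (1/2)^4.696 = 175.8 × 0.038581 ≈ 6.7826 ng/g.

6.78 ng/g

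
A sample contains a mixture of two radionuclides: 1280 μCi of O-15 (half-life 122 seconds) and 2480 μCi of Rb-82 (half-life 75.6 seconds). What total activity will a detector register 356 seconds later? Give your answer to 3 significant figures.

O-15: 1280 × (1/2)^(356/122) = 1280 × (1/2)^2.918 ≈ 169.35 μCi.
Rb-82: 2480 × (1/2)^(356/75.6) = 2480 × (1/2)^4.709 ≈ 94.821 μCi.
Total = 169.35 + 94.821 ≈ 264.17 μCi.

264 μCi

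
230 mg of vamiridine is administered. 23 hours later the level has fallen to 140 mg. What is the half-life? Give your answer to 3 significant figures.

A/A₀ = 140/230 ≈ 0.6087.
n = log₂(1.6429) ≈ 0.71621 half-lives elapsed in 23 hours.
t½ = 23/0.71621 ≈ 32.114 hours.

32.1 hours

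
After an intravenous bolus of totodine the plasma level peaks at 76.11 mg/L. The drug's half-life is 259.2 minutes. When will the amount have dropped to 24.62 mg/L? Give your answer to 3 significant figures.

Fraction remaining = 24.62/76.11 ≈ 0.32348.
n = log₂(76.11/24.62) = ln(3.0914)/ln 2 ≈ 1.6283 half-lives.
t = n × t½ = 1.6283 × 259.2 ≈ 422.04 minutes.

422 minutes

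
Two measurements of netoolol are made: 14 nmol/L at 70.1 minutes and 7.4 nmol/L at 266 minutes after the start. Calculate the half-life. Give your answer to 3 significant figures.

213 minutes

Over Δt = 266 − 70.1 = 195.9 minutes, the level fell by a factor of 14/7.4 ≈ 1.8919.
n = log₂(1.8919) ≈ 0.91983 half-lives, so t½ = 195.9/0.91983 ≈ 212.97 minutes.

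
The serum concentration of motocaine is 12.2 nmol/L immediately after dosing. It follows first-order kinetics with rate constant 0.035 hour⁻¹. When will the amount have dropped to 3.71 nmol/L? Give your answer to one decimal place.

t½ = ln 2 / λ = 0.69315 / 0.035 ≈ 19.804 hours.
Fraction remaining = 3.71/12.2 ≈ 0.3041.
n = log₂(12.2/3.71) = ln(3.2884)/ln 2 ≈ 1.7174 half-lives.
t = n × t½ = 1.7174 × 19.804 ≈ 34.012 hours.

34.0 hours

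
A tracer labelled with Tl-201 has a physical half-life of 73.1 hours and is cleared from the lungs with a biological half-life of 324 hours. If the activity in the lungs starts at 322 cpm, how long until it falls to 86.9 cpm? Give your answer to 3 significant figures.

113 hours

1/t_eff = 1/t_phys + 1/t_biol = 1/73.1 + 1/324 = 0.016766 per hour.
t_eff = 73.1 × 324 / (73.1 + 324) ≈ 59.643 hours.
n = log₂(322/86.9) ≈ 1.8896; t = 1.8896 × 59.643 ≈ 112.7 hours.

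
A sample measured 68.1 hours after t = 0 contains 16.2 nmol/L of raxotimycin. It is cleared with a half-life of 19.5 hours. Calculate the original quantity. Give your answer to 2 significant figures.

Number of half-lives elapsed: n = 68.1/19.5 ≈ 3.4923.
A₀ = A × 2^n = 16.2 × 2^3.4923 = 16.2 × 11.254 ≈ 182.31 nmol/L.

180 nmol/L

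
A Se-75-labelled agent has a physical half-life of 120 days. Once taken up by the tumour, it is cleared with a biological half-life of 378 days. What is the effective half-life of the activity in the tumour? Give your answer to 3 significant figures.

91.1 days

1/t_eff = 1/t_phys + 1/t_biol = 1/120 + 1/378 = 0.010979 per day.
t_eff = 120 × 378 / (120 + 378) ≈ 91.084 days.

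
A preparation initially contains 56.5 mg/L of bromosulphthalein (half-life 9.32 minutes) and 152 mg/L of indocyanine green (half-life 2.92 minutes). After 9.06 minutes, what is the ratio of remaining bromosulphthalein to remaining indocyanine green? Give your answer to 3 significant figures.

bromosulphthalein: 56.5 × (1/2)^(9.06/9.32) = 56.5 × (1/2)^0.9721 ≈ 28.802 mg/L.
indocyanine green: 152 × (1/2)^(9.06/2.92) = 152 × (1/2)^3.1027 ≈ 17.694 mg/L.
Ratio ≈ 28.802 / 17.694 ≈ 1.6278.

1.63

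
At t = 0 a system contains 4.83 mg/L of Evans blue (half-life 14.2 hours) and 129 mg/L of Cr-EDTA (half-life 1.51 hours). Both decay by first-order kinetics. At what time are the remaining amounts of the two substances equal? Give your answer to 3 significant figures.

8.01 hours

Set 4.83·(1/2)^(t/14.2) = 129·(1/2)^(t/1.51).
Taking log₂: log₂(4.83/129) = t·(1/14.2 − 1/1.51).
log₂(0.037442) = -4.7392; 1/14.2 − 1/1.51 = -0.59183.
t = -4.7392 / -0.59183 ≈ 8.0077 hours.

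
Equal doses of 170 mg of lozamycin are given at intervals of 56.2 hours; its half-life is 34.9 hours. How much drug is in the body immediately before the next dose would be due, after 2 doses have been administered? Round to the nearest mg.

The 2 doses were given 112.4, 56.2 hours ago.
Total = 170·(1/2)^(112.4/34.9) + 170·(1/2)^(56.2/34.9)
      = 18.237 + 55.68 ≈ 73.916 mg.

74 mg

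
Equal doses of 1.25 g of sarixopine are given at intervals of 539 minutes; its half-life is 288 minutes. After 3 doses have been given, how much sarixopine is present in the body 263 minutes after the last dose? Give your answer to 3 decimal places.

The 3 doses were given 1341, 802, 263 minutes ago.
Total = 1.25·(1/2)^(1341/288) + 1.25·(1/2)^(802/288) + 1.25·(1/2)^(263/288)
      = 0.049572 + 0.18139 + 0.66376 ≈ 0.89473 g.

0.895 g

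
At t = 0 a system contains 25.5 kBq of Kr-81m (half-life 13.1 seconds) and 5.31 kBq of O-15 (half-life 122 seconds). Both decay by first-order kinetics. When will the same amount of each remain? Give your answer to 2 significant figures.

Set 25.5·(1/2)^(t/13.1) = 5.31·(1/2)^(t/122).
Taking log₂: log₂(25.5/5.31) = t·(1/13.1 − 1/122).
log₂(4.8023) = 2.2637; 1/13.1 − 1/122 = 0.068139.
t = 2.2637 / 0.068139 ≈ 33.222 seconds.

33 seconds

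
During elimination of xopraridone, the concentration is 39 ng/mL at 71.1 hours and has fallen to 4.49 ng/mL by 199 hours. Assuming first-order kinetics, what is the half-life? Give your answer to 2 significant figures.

41 hours

Over Δt = 199 − 71.1 = 127.9 hours, the level fell by a factor of 39/4.49 ≈ 8.686.
n = log₂(8.686) ≈ 3.1187 half-lives, so t½ = 127.9/3.1187 ≈ 41.011 hours.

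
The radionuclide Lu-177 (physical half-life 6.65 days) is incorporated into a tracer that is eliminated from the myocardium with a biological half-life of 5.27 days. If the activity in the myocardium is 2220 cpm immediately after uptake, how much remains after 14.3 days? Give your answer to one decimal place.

1/t_eff = 1/t_phys + 1/t_biol = 1/6.65 + 1/5.27 = 0.34013 per day.
t_eff = 6.65 × 5.27 / (6.65 + 5.27) ≈ 2.9401 days.
Remaining = 2220 × (1/2)^(14.3/2.9401) = 2220 × (1/2)^4.8638 ≈ 76.241 cpm.

76.2 cpm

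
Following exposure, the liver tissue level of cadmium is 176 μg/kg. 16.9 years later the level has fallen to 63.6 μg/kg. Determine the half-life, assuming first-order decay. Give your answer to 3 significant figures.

A/A₀ = 63.6/176 ≈ 0.36136.
n = log₂(2.7673) ≈ 1.4685 half-lives elapsed in 16.9 years.
t½ = 16.9/1.4685 ≈ 11.509 years.

11.5 years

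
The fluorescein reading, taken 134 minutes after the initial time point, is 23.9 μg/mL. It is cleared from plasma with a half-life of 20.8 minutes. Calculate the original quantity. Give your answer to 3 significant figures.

2080 μg/mL

Number of half-lives elapsed: n = 134/20.8 ≈ 6.4423.
A₀ = A × 2^n = 23.9 × 2^6.4423 = 23.9 × 86.962 ≈ 2078.4 μg/mL.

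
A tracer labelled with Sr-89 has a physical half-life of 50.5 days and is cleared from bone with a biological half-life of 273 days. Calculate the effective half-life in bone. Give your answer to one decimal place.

42.6 days

1/t_eff = 1/t_phys + 1/t_biol = 1/50.5 + 1/273 = 0.023465 per day.
t_eff = 50.5 × 273 / (50.5 + 273) ≈ 42.617 days.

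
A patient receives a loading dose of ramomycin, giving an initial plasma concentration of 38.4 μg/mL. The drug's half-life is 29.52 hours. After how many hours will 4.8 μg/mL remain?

88.56 hours

4.8/38.4 = 1/8, so 3 half-lives have elapsed.
t = 3 × 29.52 = 88.56 hours.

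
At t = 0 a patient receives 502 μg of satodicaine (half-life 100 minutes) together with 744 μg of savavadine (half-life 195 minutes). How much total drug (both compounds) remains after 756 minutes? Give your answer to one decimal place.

satodicaine: 502 × (1/2)^(756/100) = 502 × (1/2)^7.56 ≈ 2.6602 μg.
savavadine: 744 × (1/2)^(756/195) = 744 × (1/2)^3.8769 ≈ 50.641 μg.
Total = 2.6602 + 50.641 ≈ 53.301 μg.

53.3 μg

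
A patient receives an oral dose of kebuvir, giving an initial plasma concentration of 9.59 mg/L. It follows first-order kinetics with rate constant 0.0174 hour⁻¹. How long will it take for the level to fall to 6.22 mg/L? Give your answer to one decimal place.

t½ = ln 2 / k = 0.69315 / 0.0174 ≈ 39.836 hours.
Fraction remaining = 6.22/9.59 ≈ 0.64859.
n = log₂(9.59/6.22) = ln(1.5418)/ln 2 ≈ 0.62462 half-lives.
t = n × t½ = 0.62462 × 39.836 ≈ 24.882 hours.

24.9 hours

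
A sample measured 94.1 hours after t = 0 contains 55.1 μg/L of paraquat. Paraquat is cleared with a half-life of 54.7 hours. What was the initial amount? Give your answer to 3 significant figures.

Number of half-lives elapsed: n = 94.1/54.7 ≈ 1.7203.
A₀ = A × 2^n = 55.1 × 2^1.7203 = 55.1 × 3.295 ≈ 181.56 μg/L.

182 μg/L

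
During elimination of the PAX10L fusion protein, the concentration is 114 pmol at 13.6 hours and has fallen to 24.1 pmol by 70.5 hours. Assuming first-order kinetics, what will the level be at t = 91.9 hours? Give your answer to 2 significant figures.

13 pmol

Over Δt = 70.5 − 13.6 = 56.9 hours, the level fell by a factor of 114/24.1 ≈ 4.7303.
n = log₂(4.7303) ≈ 2.2419 half-lives, so t½ = 56.9/2.2419 ≈ 25.38 hours.
From t = 70.5 to t = 91.9: 24.1 × (1/2)^((91.9−70.5)/25.38) ≈ 13.434 pmol.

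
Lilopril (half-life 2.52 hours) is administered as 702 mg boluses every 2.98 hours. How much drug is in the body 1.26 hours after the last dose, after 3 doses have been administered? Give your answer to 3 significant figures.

811 mg

The 3 doses were given 7.22, 4.24, 1.26 hours ago.
Total = 702·(1/2)^(7.22/2.52) + 702·(1/2)^(4.24/2.52) + 702·(1/2)^(1.26/2.52)
      = 96.352 + 218.7 + 496.39 ≈ 811.44 mg.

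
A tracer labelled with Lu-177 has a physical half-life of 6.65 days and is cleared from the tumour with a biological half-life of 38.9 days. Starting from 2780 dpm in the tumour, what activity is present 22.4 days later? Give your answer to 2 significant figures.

1/t_eff = 1/t_phys + 1/t_biol = 1/6.65 + 1/38.9 = 0.17608 per day.
t_eff = 6.65 × 38.9 / (6.65 + 38.9) ≈ 5.6791 days.
Remaining = 2780 × (1/2)^(22.4/5.6791) = 2780 × (1/2)^3.9443 ≈ 180.59 dpm.

180 dpm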